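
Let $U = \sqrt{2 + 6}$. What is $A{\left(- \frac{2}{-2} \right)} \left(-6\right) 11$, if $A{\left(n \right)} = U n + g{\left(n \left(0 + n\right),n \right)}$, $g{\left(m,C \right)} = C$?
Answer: $-66 - 132 \sqrt{2} \approx -252.68$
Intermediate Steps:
$U = 2 \sqrt{2}$ ($U = \sqrt{8} = 2 \sqrt{2} \approx 2.8284$)
$A{\left(n \right)} = n + 2 n \sqrt{2}$ ($A{\left(n \right)} = 2 \sqrt{2} n + n = 2 n \sqrt{2} + n = n + 2 n \sqrt{2}$)
$A{\left(- \frac{2}{-2} \right)} \left(-6\right) 11 = - \frac{2}{-2} \left(1 + 2 \sqrt{2}\right) \left(-6\right) 11 = \left(-2\right) \left(- \frac{1}{2}\right) \left(1 + 2 \sqrt{2}\right) \left(-6\right) 11 = 1 \left(1 + 2 \sqrt{2}\right) \left(-6\right) 11 = \left(1 + 2 \sqrt{2}\right) \left(-6\right) 11 = \left(-6 - 12 \sqrt{2}\right) 11 = -66 - 132 \sqrt{2}$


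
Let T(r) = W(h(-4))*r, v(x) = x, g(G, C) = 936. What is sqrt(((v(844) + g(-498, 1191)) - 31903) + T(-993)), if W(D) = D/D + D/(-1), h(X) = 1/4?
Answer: 3*I*sqrt(13719)/2 ≈ 175.69*I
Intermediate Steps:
h(X) = 1/4
W(D) = 1 - D (W(D) = 1 + D*(-1) = 1 - D)
T(r) = 3*r/4 (T(r) = (1 - 1*1/4)*r = (1 - 1/4)*r = 3*r/4)
sqrt(((v(844) + g(-498, 1191)) - 31903) + T(-993)) = sqrt(((844 + 936) - 31903) + (3/4)*(-993)) = sqrt((1780 - 31903) - 2979/4) = sqrt(-30123 - 2979/4) = sqrt(-123471/4) = 3*I*sqrt(13719)/2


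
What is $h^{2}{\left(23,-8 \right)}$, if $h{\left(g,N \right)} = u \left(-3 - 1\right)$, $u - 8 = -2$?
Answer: $576$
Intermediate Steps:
$u = 6$ ($u = 8 - 2 = 6$)
$h{\left(g,N \right)} = -24$ ($h{\left(g,N \right)} = 6 \left(-3 - 1\right) = 6 \left(-4\right) = -24$)
$h^{2}{\left(23,-8 \right)} = \left(-24\right)^{2} = 576$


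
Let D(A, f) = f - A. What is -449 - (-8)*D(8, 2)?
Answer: -497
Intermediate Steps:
-449 - (-8)*D(8, 2) = -449 - (-8)*(2 - 1*8) = -449 - (-8)*(2 - 8) = -449 - (-8)*(-6) = -449 - 1*48 = -449 - 48 = -497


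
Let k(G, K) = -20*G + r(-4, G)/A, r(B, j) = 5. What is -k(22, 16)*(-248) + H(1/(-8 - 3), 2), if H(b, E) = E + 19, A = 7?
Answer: -762453/7 ≈ -1.0892e+5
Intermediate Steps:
H(b, E) = 19 + E
k(G, K) = 5/7 - 20*G (k(G, K) = -20*G + 5/7 = 5/7 - 20*G)
-k(22, 16)*(-248) + H(1/(-8 - 3), 2) = -(5/7 - 20*22)*(-248) + (19 + 2) = -(5/7 - 440)*(-248) + 21 = -1*(-3075/7)*(-248) + 21 = (3075/7)*(-248) + 21 = -762600/7 + 21 = -762453/7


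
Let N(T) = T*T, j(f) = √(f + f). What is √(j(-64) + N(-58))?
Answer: 2*√(841 + 2*I*√2) ≈ 58.0 + 0.097532*I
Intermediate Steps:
j(f) = √2*√f (j(f) = √(2*f) = √2*√f)
N(T) = T²
√(j(-64) + N(-58)) = √(√2*√(-64) + (-58)²) = √(√2*(8*I) + 3364) = √(8*I*√2 + 3364) = √(3364 + 8*I*√2)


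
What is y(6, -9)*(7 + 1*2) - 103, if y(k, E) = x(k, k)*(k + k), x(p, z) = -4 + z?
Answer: 113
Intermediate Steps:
y(k, E) = 2*k*(-4 + k) (y(k, E) = (-4 + k)*(k + k) = (-4 + k)*(2*k) = 2*k*(-4 + k))
y(6, -9)*(7 + 1*2) - 103 = (2*6*(-4 + 6))*(7 + 1*2) - 103 = (2*6*2)*(7 + 2) - 103 = 24*9 - 103 = 216 - 103 = 113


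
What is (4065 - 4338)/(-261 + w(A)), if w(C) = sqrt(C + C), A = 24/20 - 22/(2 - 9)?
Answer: 2493855/2383931 + 1092*sqrt(665)/2383931 ≈ 1.0579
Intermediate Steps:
A = 152/35 (A = 24*(1/20) - 22/(-7) = 6/5 - 22*(-1/7) = 6/5 + 22/7 = 152/35 ≈ 4.3429)
w(C) = sqrt(2)*sqrt(C) (w(C) = sqrt(2*C) = sqrt(2)*sqrt(C))
(4065 - 4338)/(-261 + w(A)) = (4065 - 4338)/(-261 + sqrt(2)*sqrt(152/35)) = -273/(-261 + sqrt(2)*(2*sqrt(1330)/35)) = -273/(-261 + 4*sqrt(665)/35)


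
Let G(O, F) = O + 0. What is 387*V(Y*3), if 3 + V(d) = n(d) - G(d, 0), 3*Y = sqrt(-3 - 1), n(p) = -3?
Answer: -2322 - 774*I ≈ -2322.0 - 774.0*I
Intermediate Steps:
G(O, F) = O
Y = 2*I/3 (Y = sqrt(-3 - 1)/3 = sqrt(-4)/3 = (2*I)/3 = 2*I/3 ≈ 0.66667*I)
V(d) = -6 - d (V(d) = -3 + (-3 - d) = -6 - d)
387*V(Y*3) = 387*(-6 - 2*I/3*3) = 387*(-6 - 2*I) = -2322 - 774*I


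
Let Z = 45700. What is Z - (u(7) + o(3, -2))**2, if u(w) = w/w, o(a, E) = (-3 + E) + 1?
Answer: 45691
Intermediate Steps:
o(a, E) = -2 + E
u(w) = 1
Z - (u(7) + o(3, -2))**2 = 45700 - (1 + (-2 - 2))**2 = 45700 - (1 - 4)**2 = 45700 - 1*(-3)**2 = 45700 - 1*9 = 45700 - 9 = 45691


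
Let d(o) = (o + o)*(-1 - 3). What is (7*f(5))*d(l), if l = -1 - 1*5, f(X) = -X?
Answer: -1680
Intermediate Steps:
l = -6 (l = -1 - 5 = -6)
d(o) = -8*o (d(o) = (2*o)*(-4) = -8*o)
(7*f(5))*d(l) = (7*(-1*5))*(-8*(-6)) = (7*(-5))*48 = -35*48 = -1680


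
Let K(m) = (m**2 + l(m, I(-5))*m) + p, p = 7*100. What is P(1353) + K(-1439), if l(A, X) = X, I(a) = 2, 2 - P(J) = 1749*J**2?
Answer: -3199666596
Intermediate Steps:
P(J) = 2 - 1749*J**2
p = 700
K(m) = 700 + m**2 + 2*m (K(m) = (m**2 + 2*m) + 700 = 700 + m**2 + 2*m)
P(1353) + K(-1439) = (2 - 1749*1353**2) + (700 + (-1439)**2 + 2*(-1439)) = (2 - 1749*1830609) + (700 + 2070721 - 2878) = (2 - 3201735141) + 2068543 = -3201735139 + 2068543 = -3199666596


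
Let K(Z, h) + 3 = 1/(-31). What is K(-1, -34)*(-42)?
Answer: 3948/31 ≈ 127.35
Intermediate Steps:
K(Z, h) = -94/31 (K(Z, h) = -3 + 1/(-31) = -3 - 1/31 = -94/31)
K(-1, -34)*(-42) = -94/31*(-42) = 3948/31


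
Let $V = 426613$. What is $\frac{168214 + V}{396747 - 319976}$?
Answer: $\frac{594827}{76771} \approx 7.7481$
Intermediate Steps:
$\frac{168214 + V}{396747 - 319976} = \frac{168214 + 426613}{396747 - 319976} = \frac{594827}{76771}$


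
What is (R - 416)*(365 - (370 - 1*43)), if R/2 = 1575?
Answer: 103892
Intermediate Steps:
R = 3150 (R = 2*1575 = 3150)
(R - 416)*(365 - (370 - 1*43)) = (3150 - 416)*(365 - (370 - 1*43)) = 2734*(365 - (370 - 43)) = 2734*(365 - 1*327) = 2734*(365 - 327) = 2734*38 = 103892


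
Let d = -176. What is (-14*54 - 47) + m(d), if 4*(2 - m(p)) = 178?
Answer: -1691/2 ≈ -845.50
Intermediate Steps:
m(p) = -85/2 (m(p) = 2 - 1/4*178 = 2 - 89/2 = -85/2)
(-14*54 - 47) + m(d) = (-14*54 - 47) - 85/2 = (-756 - 47) - 85/2 = -803 - 85/2 = -1691/2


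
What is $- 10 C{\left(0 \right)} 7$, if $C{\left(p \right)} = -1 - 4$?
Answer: $350$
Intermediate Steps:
$C{\left(p \right)} = -5$
$- 10 C{\left(0 \right)} 7 = \left(-10\right) \left(-5\right) 7 = 50 \cdot 7 = 350$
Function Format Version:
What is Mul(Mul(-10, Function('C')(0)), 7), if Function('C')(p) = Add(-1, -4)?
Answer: 350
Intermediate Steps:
Function('C')(p) = -5
Mul(Mul(-10, Function('C')(0)), 7) = Mul(Mul(-10, -5), 7) = Mul(50, 7) = 350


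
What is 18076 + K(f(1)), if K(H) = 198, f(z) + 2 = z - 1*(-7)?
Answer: 18274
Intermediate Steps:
f(z) = 5 + z (f(z) = -2 + (z - 1*(-7)) = -2 + (z + 7) = -2 + (7 + z) = 5 + z)
18076 + K(f(1)) = 18076 + 198 = 18274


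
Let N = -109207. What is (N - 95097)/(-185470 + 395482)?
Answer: -51076/52503 ≈ -0.97282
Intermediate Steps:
(N - 95097)/(-185470 + 395482) = (-109207 - 95097)/(-185470 + 395482) = -204304/210012 = -204304*1/210012 = -51076/52503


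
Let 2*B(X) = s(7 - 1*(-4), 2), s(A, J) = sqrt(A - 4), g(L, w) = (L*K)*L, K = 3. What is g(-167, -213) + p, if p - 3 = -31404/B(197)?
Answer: 83670 - 62808*sqrt(7)/7 ≈ 59931.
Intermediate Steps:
g(L, w) = 3*L**2 (g(L, w) = (L*3)*L = (3*L)*L = 3*L**2)
s(A, J) = sqrt(-4 + A)
B(X) = sqrt(7)/2 (B(X) = sqrt(-4 + (7 - 1*(-4)))/2 = sqrt(-4 + (7 + 4))/2 = sqrt(-4 + 11)/2 = sqrt(7)/2)
p = 3 - 62808*sqrt(7)/7 (p = 3 - 31404*2*sqrt(7)/7 = 3 - 62808*sqrt(7)/7 ≈ -23736.)
g(-167, -213) + p = 3*(-167)**2 + (3 - 62808*sqrt(7)/7) = 3*27889 + (3 - 62808*sqrt(7)/7) = 83667 + (3 - 62808*sqrt(7)/7) = 83670 - 62808*sqrt(7)/7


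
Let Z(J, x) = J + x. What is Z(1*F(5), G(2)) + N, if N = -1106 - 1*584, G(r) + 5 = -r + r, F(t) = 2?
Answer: -1693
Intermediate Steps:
G(r) = -5 (G(r) = -5 + (-r + r) = -5 + 0 = -5)
N = -1690 (N = -1106 - 584 = -1690)
Z(1*F(5), G(2)) + N = (1*2 - 5) - 1690 = (2 - 5) - 1690 = -3 - 1690 = -1693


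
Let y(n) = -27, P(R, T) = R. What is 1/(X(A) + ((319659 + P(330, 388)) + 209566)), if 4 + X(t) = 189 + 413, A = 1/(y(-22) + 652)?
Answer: 1/530153 ≈ 1.8862e-6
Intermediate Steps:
A = 1/625 (A = 1/(-27 + 652) = 1/625 ≈ 0.0016000)
X(t) = 598 (X(t) = -4 + (189 + 413) = -4 + 602 = 598)
1/(X(A) + ((319659 + P(330, 388)) + 209566)) = 1/(598 + ((319659 + 330) + 209566)) = 1/(598 + (319989 + 209566)) = 1/(598 + 529555) = 1/530153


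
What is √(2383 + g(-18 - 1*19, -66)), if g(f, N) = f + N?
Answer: 2*√570 ≈ 47.749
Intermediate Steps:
g(f, N) = N + f
√(2383 + g(-18 - 1*19, -66)) = √(2383 + (-66 + (-18 - 1*19))) = √(2383 + (-66 + (-18 - 19))) = √(2383 + (-66 - 37)) = √(2383 - 103) = √2280 = 2*√570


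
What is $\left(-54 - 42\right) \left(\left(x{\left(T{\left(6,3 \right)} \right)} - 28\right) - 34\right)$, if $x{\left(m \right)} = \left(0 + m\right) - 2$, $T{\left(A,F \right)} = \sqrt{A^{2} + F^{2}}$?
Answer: $6144 - 288 \sqrt{5} \approx 5500.0$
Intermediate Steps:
$x{\left(m \right)} = -2 + m$ ($x{\left(m \right)} = m - 2 = -2 + m$)
$\left(-54 - 42\right) \left(\left(x{\left(T{\left(6,3 \right)} \right)} - 28\right) - 34\right) = \left(-54 - 42\right) \left(\left(\left(-2 + \sqrt{6^{2} + 3^{2}}\right) - 28\right) - 34\right) = - 96 \left(\left(\left(-2 + \sqrt{36 + 9}\right) - 28\right) - 34\right) = - 96 \left(\left(\left(-2 + \sqrt{45}\right) - 28\right) - 34\right) = - 96 \left(\left(\left(-2 + 3 \sqrt{5}\right) - 28\right) - 34\right) = - 96 \left(\left(-30 + 3 \sqrt{5}\right) - 34\right) = - 96 \left(-64 + 3 \sqrt{5}\right) = 6144 - 288 \sqrt{5}$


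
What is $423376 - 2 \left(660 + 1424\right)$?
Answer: $419208$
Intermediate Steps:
$423376 - 2 \left(660 + 1424\right) = 423376 - 4168 = 419208$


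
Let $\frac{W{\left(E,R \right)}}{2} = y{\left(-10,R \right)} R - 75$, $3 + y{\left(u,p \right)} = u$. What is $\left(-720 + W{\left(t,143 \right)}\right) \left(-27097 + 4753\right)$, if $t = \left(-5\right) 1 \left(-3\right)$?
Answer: $102514272$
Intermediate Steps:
$t = 15$ ($t = \left(-5\right) \left(-3\right) = 15$)
$y{\left(u,p \right)} = -3 + u$
$W{\left(E,R \right)} = -150 - 26 R$ ($W{\left(E,R \right)} = 2 \left(\left(-3 - 10\right) R - 75\right) = 2 \left(- 13 R - 75\right) = 2 \left(-75 - 13 R\right) = -150 - 26 R$)
$\left(-720 + W{\left(t,143 \right)}\right) \left(-27097 + 4753\right) = \left(-720 - 3868\right) \left(-27097 + 4753\right) = \left(-720 - 3868\right) \left(-22344\right) = \left(-4588\right) \left(-22344\right) = 102514272$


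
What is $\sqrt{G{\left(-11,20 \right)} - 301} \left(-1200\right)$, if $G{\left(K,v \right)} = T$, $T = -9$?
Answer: $- 1200 i \sqrt{310} \approx - 21128.0 i$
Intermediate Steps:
$G{\left(K,v \right)} = -9$
$\sqrt{G{\left(-11,20 \right)} - 301} \left(-1200\right) = \sqrt{-9 - 301} \left(-1200\right) = \sqrt{-310} \left(-1200\right) = i \sqrt{310} \left(-1200\right) = - 1200 i \sqrt{310}$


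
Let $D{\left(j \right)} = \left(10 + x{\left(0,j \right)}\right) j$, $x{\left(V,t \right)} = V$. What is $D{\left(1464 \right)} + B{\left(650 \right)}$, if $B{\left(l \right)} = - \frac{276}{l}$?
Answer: $\frac{4757862}{325} \approx 14640.0$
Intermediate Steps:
$D{\left(j \right)} = 10 j$ ($D{\left(j \right)} = \left(10 + 0\right) j = 10 j$)
$D{\left(1464 \right)} + B{\left(650 \right)} = 10 \cdot 1464 - \frac{276}{650} = 14640 - \frac{138}{325} = \frac{4757862}{325}$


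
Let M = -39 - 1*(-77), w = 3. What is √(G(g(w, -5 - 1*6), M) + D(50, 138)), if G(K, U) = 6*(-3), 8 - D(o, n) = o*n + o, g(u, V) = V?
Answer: 4*I*√435 ≈ 83.427*I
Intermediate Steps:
D(o, n) = 8 - o - n*o (D(o, n) = 8 - (o*n + o) = 8 - (n*o + o) = 8 - (o + n*o) = 8 + (-o - n*o) = 8 - o - n*o)
M = 38 (M = -39 + 77 = 38)
G(K, U) = -18
√(G(g(w, -5 - 1*6), M) + D(50, 138)) = √(-18 + (8 - 1*50 - 1*138*50)) = √(-18 + (8 - 50 - 6900)) = √(-18 - 6942) = √(-6960) = 4*I*√435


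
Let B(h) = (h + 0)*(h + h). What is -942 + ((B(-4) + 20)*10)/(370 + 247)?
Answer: -580694/617 ≈ -941.16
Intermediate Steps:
B(h) = 2*h² (B(h) = h*(2*h) = 2*h²)
-942 + ((B(-4) + 20)*10)/(370 + 247) = -942 + ((2*(-4)² + 20)*10)/(370 + 247) = -942 + ((2*16 + 20)*10)/617 = -942 + ((32 + 20)*10)*(1/617) = -942 + (52*10)*(1/617) = -942 + 520*(1/617) = -942 + 520/617 = -580694/617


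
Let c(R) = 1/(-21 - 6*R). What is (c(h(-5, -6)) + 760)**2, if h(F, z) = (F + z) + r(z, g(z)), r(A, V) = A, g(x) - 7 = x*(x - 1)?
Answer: 3789756721/6561 ≈ 5.7762e+5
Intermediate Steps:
g(x) = 7 + x*(-1 + x) (g(x) = 7 + x*(x - 1) = 7 + x*(-1 + x))
h(F, z) = F + 2*z (h(F, z) = (F + z) + z = F + 2*z)
(c(h(-5, -6)) + 760)**2 = (-1/(21 + 6*(-5 + 2*(-6))) + 760)**2 = (-1/(21 + 6*(-5 - 12)) + 760)**2 = (-1/(21 + 6*(-17)) + 760)**2 = (-1/(21 - 102) + 760)**2 = (-1/(-81) + 760)**2 = (-1*(-1/81) + 760)**2 = (1/81 + 760)**2 = (61561/81)**2 = 3789756721/6561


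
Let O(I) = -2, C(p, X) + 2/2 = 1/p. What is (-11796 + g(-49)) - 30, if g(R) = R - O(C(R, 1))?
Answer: -11873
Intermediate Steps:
C(p, X) = -1 + 1/p
g(R) = 2 + R (g(R) = R - 1*(-2) = R + 2 = 2 + R)
(-11796 + g(-49)) - 30 = (-11796 + (2 - 49)) - 30 = (-11796 - 47) - 30 = -11843 - 30 = -11873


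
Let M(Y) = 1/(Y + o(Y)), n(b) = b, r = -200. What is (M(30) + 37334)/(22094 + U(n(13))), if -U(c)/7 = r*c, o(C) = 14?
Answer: 1642697/1772936 ≈ 0.92654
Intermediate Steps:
M(Y) = 1/(14 + Y) (M(Y) = 1/(Y + 14) = 1/(14 + Y))
U(c) = 1400*c (U(c) = -(-1400)*c = 1400*c)
(M(30) + 37334)/(22094 + U(n(13))) = (1/(14 + 30) + 37334)/(22094 + 1400*13) = (1/44 + 37334)/(22094 + 18200) = (1/44 + 37334)/40294 = (1642697/44)*(1/40294) = 1642697/1772936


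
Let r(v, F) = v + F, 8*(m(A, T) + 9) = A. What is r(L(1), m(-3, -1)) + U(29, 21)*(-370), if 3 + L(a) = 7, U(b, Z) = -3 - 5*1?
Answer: 23637/8 ≈ 2954.6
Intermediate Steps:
m(A, T) = -9 + A/8
U(b, Z) = -8 (U(b, Z) = -3 - 5 = -8)
L(a) = 4 (L(a) = -3 + 7 = 4)
r(v, F) = F + v
r(L(1), m(-3, -1)) + U(29, 21)*(-370) = ((-9 + (⅛)*(-3)) + 4) - 8*(-370) = ((-9 - 3/8) + 4) + 2960 = (-75/8 + 4) + 2960 = -43/8 + 2960 = 23637/8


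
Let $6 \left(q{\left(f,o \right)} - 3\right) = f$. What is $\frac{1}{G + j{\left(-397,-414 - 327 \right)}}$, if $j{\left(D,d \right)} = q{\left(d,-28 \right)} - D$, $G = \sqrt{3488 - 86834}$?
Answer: $\frac{1106}{639193} - \frac{4 i \sqrt{83346}}{639193} \approx 0.0017303 - 0.0018066 i$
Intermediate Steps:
$q{\left(f,o \right)} = 3 + \frac{f}{6}$
$G = i \sqrt{83346}$ ($G = \sqrt{-83346} = i \sqrt{83346} \approx 288.7 i$)
$j{\left(D,d \right)} = 3 - D + \frac{d}{6}$ ($j{\left(D,d \right)} = \left(3 + \frac{d}{6}\right) - D = 3 - D + \frac{d}{6}$)
$\frac{1}{G + j{\left(-397,-414 - 327 \right)}} = \frac{1}{i \sqrt{83346} + \left(3 - -397 + \frac{-414 - 327}{6}\right)} = \frac{1}{i \sqrt{83346} + \left(3 + 397 + \frac{-414 - 327}{6}\right)} = \frac{1}{i \sqrt{83346} + \left(3 + 397 + \frac{1}{6} \left(-741\right)\right)} = \frac{1}{i \sqrt{83346} + \left(3 + 397 - \frac{247}{2}\right)} = \frac{1}{i \sqrt{83346} + \frac{553}{2}} = \frac{1}{\frac{553}{2} + i \sqrt{83346}}$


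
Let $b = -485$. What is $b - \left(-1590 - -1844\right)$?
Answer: $-739$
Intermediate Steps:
$b - \left(-1590 - -1844\right) = -485 - \left(-1590 - -1844\right) = -485 - \left(-1590 + 1844\right) = -485 - 254 = -739$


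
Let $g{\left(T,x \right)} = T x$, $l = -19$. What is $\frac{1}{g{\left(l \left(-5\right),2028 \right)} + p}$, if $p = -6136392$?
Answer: $- \frac{1}{5943732} \approx -1.6824 \cdot 10^{-7}$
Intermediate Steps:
$\frac{1}{g{\left(l \left(-5\right),2028 \right)} + p} = \frac{1}{\left(-19\right) \left(-5\right) 2028 - 6136392} = \frac{1}{95 \cdot 2028 - 6136392} = \frac{1}{192660 - 6136392} = \frac{1}{-5943732} = - \frac{1}{5943732}$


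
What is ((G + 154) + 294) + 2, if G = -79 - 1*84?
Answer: 287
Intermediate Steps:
G = -163 (G = -79 - 84 = -163)
((G + 154) + 294) + 2 = ((-163 + 154) + 294) + 2 = (-9 + 294) + 2 = 285 + 2 = 287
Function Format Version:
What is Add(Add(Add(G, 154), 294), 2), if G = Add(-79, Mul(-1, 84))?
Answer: 287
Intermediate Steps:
G = -163 (G = Add(-79, -84) = -163)
Add(Add(Add(G, 154), 294), 2) = Add(Add(Add(-163, 154), 294), 2) = Add(Add(-9, 294), 2) = Add(285, 2) = 287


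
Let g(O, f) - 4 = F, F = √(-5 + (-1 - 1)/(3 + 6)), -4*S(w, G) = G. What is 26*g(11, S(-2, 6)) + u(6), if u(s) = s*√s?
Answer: 104 + 6*√6 + 26*I*√47/3 ≈ 118.7 + 59.416*I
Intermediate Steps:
S(w, G) = -G/4
u(s) = s^(3/2)
F = I*√47/3 (F = √(-5 - 2/9) = √(-47/9) = I*√47/3 ≈ 2.2852*I)
g(O, f) = 4 + I*√47/3
26*g(11, S(-2, 6)) + u(6) = 26*(4 + I*√47/3) + 6^(3/2) = (104 + 26*I*√47/3) + 6*√6 = 104 + 6*√6 + 26*I*√47/3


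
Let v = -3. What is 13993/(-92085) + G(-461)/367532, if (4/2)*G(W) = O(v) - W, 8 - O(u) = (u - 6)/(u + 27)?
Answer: -11705746463/77358135360 ≈ -0.15132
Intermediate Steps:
O(u) = 8 - (-6 + u)/(27 + u) (O(u) = 8 - (u - 6)/(u + 27) = 8 - (-6 + u)/(27 + u))
G(W) = 67/16 - W/2 (G(W) = ((222 + 7*(-3))/(27 - 3) - W)/2 = ((222 - 21)/24 - W)/2 = ((1/24)*201 - W)/2 = (67/8 - W)/2 = 67/16 - W/2)
13993/(-92085) + G(-461)/367532 = 13993/(-92085) + (67/16 - ½*(-461))/367532 = 13993*(-1/92085) + (67/16 + 461/2)*(1/367532) = -1999/13155 + (3755/16)*(1/367532) = -1999/13155 + 3755/5880512 = -11705746463/77358135360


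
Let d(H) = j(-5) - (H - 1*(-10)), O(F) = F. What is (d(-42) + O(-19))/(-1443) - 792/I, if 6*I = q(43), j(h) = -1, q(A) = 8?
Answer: -285718/481 ≈ -594.01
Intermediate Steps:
I = 4/3 (I = (1/6)*8 = 4/3 ≈ 1.3333)
d(H) = -11 - H (d(H) = -1 - (H - 1*(-10)) = -1 - (H + 10) = -1 - (10 + H) = -1 + (-10 - H) = -11 - H)
(d(-42) + O(-19))/(-1443) - 792/I = ((-11 - 1*(-42)) - 19)/(-1443) - 792/4/3 = ((-11 + 42) - 19)*(-1/1443) - 792*3/4 = (31 - 19)*(-1/1443) - 594 = 12*(-1/1443) - 594 = -4/481 - 594 = -285718/481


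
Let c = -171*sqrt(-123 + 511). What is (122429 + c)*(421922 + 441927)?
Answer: 105760169221 - 295436358*sqrt(97) ≈ 1.0285e+11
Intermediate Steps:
c = -342*sqrt(97) ≈ -3368.3
(122429 + c)*(421922 + 441927) = (122429 - 342*sqrt(97))*(421922 + 441927) = (122429 - 342*sqrt(97))*863849 = 105760169221 - 295436358*sqrt(97)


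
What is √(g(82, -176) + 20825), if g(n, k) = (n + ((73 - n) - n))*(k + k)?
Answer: √23993 ≈ 154.90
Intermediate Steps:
g(n, k) = 2*k*(73 - n) (g(n, k) = (n + (73 - 2*n))*(2*k) = (73 - n)*(2*k) = 2*k*(73 - n))
√(g(82, -176) + 20825) = √(2*(-176)*(73 - 1*82) + 20825) = √(2*(-176)*(73 - 82) + 20825) = √(2*(-176)*(-9) + 20825) = √(3168 + 20825) = √23993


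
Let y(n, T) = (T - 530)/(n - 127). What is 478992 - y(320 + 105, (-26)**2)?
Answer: 71369735/149 ≈ 4.7899e+5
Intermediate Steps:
y(n, T) = (-530 + T)/(-127 + n)
478992 - y(320 + 105, (-26)**2) = 478992 - (-530 + (-26)**2)/(-127 + (320 + 105)) = 478992 - (-530 + 676)/(-127 + 425) = 478992 - 146/298 = 478992 - 1*73/149 = 478992 - 73/149 = 71369735/149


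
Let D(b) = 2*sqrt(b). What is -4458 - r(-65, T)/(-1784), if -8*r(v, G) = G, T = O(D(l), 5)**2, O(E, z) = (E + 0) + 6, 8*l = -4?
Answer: -31812305/7136 - 3*I*sqrt(2)/3568 ≈ -4458.0 - 0.0011891*I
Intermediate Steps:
l = -1/2 (l = (1/8)*(-4) = -1/2 ≈ -0.50000)
O(E, z) = 6 + E (O(E, z) = E + 6 = 6 + E)
T = (6 + I*sqrt(2))**2 (T = (6 + 2*sqrt(-1/2))**2 = (6 + 2*(I*sqrt(2)/2))**2 = (6 + I*sqrt(2))**2 ≈ 34.0 + 16.971*I)
r(v, G) = -G/8
-4458 - r(-65, T)/(-1784) = -4458 - (-(6 + I*sqrt(2))**2/8)/(-1784) = -4458 - (-(6 + I*sqrt(2))**2/8)*(-1)/1784 = -4458 - (6 + I*sqrt(2))**2/14272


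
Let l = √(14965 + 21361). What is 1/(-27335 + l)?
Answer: -27335/747165899 - √36326/747165899 ≈ -3.6840e-5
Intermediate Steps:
l = √36326 ≈ 190.59
1/(-27335 + l) = 1/(-27335 + √36326)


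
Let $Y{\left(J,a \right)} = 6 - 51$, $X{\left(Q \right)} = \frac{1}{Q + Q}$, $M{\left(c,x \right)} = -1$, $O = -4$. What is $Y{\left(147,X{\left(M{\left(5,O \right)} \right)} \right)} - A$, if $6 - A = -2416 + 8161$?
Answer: $5694$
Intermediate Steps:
$A = -5739$ ($A = 6 - \left(-2416 + 8161\right) = 6 - 5745 = -5739$)
$X{\left(Q \right)} = \frac{1}{2 Q}$
$Y{\left(J,a \right)} = -45$
$Y{\left(147,X{\left(M{\left(5,O \right)} \right)} \right)} - A = -45 - -5739 = -45 + 5739 = 5694$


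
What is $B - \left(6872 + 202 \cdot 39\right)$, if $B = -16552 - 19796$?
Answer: $-51098$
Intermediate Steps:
$B = -36348$
$B - \left(6872 + 202 \cdot 39\right) = -36348 - \left(6872 + 202 \cdot 39\right) = -36348 - \left(6872 + 7878\right) = -36348 - 14750 = -51098$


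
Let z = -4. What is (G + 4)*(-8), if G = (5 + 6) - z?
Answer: -152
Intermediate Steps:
G = 15 (G = (5 + 6) - 1*(-4) = 11 + 4 = 15)
(G + 4)*(-8) = (15 + 4)*(-8) = 19*(-8) = -152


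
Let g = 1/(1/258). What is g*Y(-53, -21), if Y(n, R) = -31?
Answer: -7998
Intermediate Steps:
g = 258 (g = 1/(1/258) = 258)
g*Y(-53, -21) = 258*(-31) = -7998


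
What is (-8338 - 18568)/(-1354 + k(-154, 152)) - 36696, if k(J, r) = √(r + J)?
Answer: -33619503302/916659 + 13453*I*√2/916659 ≈ -36676.0 + 0.020755*I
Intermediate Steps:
k(J, r) = √(J + r)
(-8338 - 18568)/(-1354 + k(-154, 152)) - 36696 = (-8338 - 18568)/(-1354 + √(-154 + 152)) - 36696 = -26906/(-1354 + √(-2)) - 36696 = -26906/(-1354 + I*√2) - 36696 = -36696 - 26906/(-1354 + I*√2)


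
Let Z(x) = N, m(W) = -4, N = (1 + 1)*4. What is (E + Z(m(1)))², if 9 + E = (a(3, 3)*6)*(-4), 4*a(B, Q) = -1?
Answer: 25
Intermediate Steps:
a(B, Q) = -¼ (a(B, Q) = (¼)*(-1) = -¼)
N = 8 (N = 2*4 = 8)
E = -3 (E = -9 - ¼*6*(-4) = -9 - 3/2*(-4) = -9 + 6 = -3)
Z(x) = 8
(E + Z(m(1)))² = (-3 + 8)² = 5² = 25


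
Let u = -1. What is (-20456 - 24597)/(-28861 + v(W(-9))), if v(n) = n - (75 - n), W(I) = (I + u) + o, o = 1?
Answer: 45053/28954 ≈ 1.5560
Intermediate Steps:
W(I) = I (W(I) = (I - 1) + 1 = (-1 + I) + 1 = I)
v(n) = -75 + 2*n (v(n) = n + (-75 + n) = -75 + 2*n)
(-20456 - 24597)/(-28861 + v(W(-9))) = (-20456 - 24597)/(-28861 + (-75 + 2*(-9))) = -45053/(-28861 + (-75 - 18)) = -45053/(-28861 - 93) = -45053/(-28954) = -45053*(-1/28954) = 45053/28954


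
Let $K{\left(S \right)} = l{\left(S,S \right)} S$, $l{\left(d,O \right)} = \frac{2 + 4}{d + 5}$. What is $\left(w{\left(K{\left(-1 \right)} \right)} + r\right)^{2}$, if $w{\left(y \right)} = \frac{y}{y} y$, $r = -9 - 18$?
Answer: $\frac{3249}{4} \approx 812.25$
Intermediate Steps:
$r = -27$ ($r = -9 - 18 = -27$)
$l{\left(d,O \right)} = \frac{6}{5 + d}$
$K{\left(S \right)} = \frac{6 S}{5 + S}$ ($K{\left(S \right)} = \frac{6}{5 + S} S = \frac{6 S}{5 + S}$)
$w{\left(y \right)} = y$ ($w{\left(y \right)} = 1 y = y$)
$\left(w{\left(K{\left(-1 \right)} \right)} + r\right)^{2} = \left(6 \left(-1\right) \frac{1}{5 - 1} - 27\right)^{2} = \left(6 \left(-1\right) \frac{1}{4} - 27\right)^{2} = \left(- \frac{3}{2} - 27\right)^{2} = \left(- \frac{57}{2}\right)^{2} = \frac{3249}{4}$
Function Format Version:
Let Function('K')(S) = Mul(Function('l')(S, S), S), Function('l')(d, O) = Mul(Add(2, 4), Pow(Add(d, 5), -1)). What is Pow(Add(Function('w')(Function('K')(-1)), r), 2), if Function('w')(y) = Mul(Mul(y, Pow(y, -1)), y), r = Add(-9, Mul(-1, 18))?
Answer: Rational(3249, 4) ≈ 812.25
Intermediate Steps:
r = -27 (r = Add(-9, -18) = -27)
Function('l')(d, O) = Mul(6, Pow(Add(5, d), -1))
Function('K')(S) = Mul(6, S, Pow(Add(5, S), -1)) (Function('K')(S) = Mul(Mul(6, Pow(Add(5, S), -1)), S) = Mul(6, S, Pow(Add(5, S), -1)))
Function('w')(y) = y (Function('w')(y) = Mul(1, y) = y)
Pow(Add(Function('w')(Function('K')(-1)), r), 2) = Pow(Add(Mul(6, -1, Pow(Add(5, -1), -1)), -27), 2) = Pow(Add(Mul(6, -1, Pow(4, -1)), -27), 2) = Pow(Add(Mul(6, -1, Rational(1, 4)), -27), 2) = Pow(Add(Rational(-3, 2), -27), 2) = Pow(Rational(-57, 2), 2) = Rational(3249, 4)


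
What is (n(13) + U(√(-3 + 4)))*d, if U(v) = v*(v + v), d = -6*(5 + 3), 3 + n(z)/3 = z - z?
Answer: 336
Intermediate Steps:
n(z) = -9 (n(z) = -9 + 3*(z - z) = -9 + 3*0 = -9 + 0 = -9)
d = -48 (d = -6*8 = -48)
U(v) = 2*v² (U(v) = v*(2*v) = 2*v²)
(n(13) + U(√(-3 + 4)))*d = (-9 + 2*(√(-3 + 4))²)*(-48) = (-9 + 2*(√1)²)*(-48) = (-9 + 2*1²)*(-48) = (-9 + 2*1)*(-48) = (-9 + 2)*(-48) = -7*(-48) = 336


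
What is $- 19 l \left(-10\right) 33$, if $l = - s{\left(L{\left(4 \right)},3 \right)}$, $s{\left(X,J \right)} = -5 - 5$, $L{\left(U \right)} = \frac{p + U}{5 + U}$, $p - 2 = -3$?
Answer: $62700$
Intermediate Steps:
$p = -1$ ($p = 2 - 3 = -1$)
$L{\left(U \right)} = \frac{-1 + U}{5 + U}$
$s{\left(X,J \right)} = -10$
$l = 10$ ($l = \left(-1\right) \left(-10\right) = 10$)
$- 19 l \left(-10\right) 33 = - 19 \cdot 10 \left(-10\right) 33 = \left(-19\right) \left(-100\right) 33 = 1900 \cdot 33 = 62700$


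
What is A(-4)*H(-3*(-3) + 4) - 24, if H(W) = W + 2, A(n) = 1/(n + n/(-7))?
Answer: -227/8 ≈ -28.375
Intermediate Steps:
A(n) = 7/(6*n) (A(n) = 1/(n + n*(-1/7)) = 1/(n - n/7) = 1/(6*n/7) = 7/(6*n))
H(W) = 2 + W
A(-4)*H(-3*(-3) + 4) - 24 = ((7/6)/(-4))*(2 + (-3*(-3) + 4)) - 24 = ((7/6)*(-1/4))*(2 + (9 + 4)) - 24 = -7*(2 + 13)/24 - 24 = -7/24*15 - 24 = -35/8 - 24 = -227/8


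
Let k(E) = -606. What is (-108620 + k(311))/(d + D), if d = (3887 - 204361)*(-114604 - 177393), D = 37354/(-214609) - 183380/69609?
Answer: -815848199635053/437239888899666424106 ≈ -1.8659e-6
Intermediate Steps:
D = -41955173006/14938717881 (D = 37354*(-1/214609) - 183380*1/69609 = -37354/214609 - 183380/69609 = -41955173006/14938717881 ≈ -2.8085)
d = 58537806578 (d = -200474*(-291997) = 58537806578)
(-108620 + k(311))/(d + D) = (-108620 - 606)/(58537806578 - 41955173006/14938717881) = -109226/874479777799332848212/14938717881 = -109226*14938717881/874479777799332848212 = -815848199635053/437239888899666424106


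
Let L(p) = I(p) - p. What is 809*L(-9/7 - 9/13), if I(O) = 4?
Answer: 440096/91 ≈ 4836.2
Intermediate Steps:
L(p) = 4 - p
809*L(-9/7 - 9/13) = 809*(4 - (-9/7 - 9/13)) = 809*(4 - 1*(-180/91)) = 809*(4 + 180/91) = 809*(544/91) = 440096/91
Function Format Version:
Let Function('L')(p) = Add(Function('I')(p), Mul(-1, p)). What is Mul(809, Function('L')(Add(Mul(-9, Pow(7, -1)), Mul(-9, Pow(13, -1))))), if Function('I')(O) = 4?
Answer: Rational(440096, 91) ≈ 4836.2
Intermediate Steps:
Function('L')(p) = Add(4, Mul(-1, p))
Mul(809, Function('L')(Add(Mul(-9, Pow(7, -1)), Mul(-9, Pow(13, -1))))) = Mul(809, Add(4, Mul(-1, Add(Mul(-9, Pow(7, -1)), Mul(-9, Pow(13, -1)))))) = Mul(809, Add(4, Mul(-1, Add(Mul(-9, Rational(1, 7)), Mul(-9, Rational(1, 13)))))) = Mul(809, Add(4, Mul(-1, Add(Rational(-9, 7), Rational(-9, 13))))) = Mul(809, Add(4, Mul(-1, Rational(-180, 91)))) = Mul(809, Add(4, Rational(180, 91))) = Mul(809, Rational(544, 91)) = Rational(440096, 91)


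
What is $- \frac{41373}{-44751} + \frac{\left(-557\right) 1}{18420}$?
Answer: $\frac{245721451}{274771140} \approx 0.89428$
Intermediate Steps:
$- \frac{41373}{-44751} + \frac{\left(-557\right) 1}{18420} = \left(-41373\right) \left(- \frac{1}{44751}\right) - \frac{557}{18420} = \frac{13791}{14917} - \frac{557}{18420} = \frac{245721451}{274771140}$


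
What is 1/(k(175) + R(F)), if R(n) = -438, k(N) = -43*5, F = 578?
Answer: -1/653 ≈ -0.0015314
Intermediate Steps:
k(N) = -215
1/(k(175) + R(F)) = 1/(-215 - 438) = 1/(-653) = -1/653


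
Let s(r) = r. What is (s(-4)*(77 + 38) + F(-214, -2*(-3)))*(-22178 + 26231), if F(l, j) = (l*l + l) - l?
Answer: 183746808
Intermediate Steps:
F(l, j) = l² (F(l, j) = (l² + l) - l = (l + l²) - l = l²)
(s(-4)*(77 + 38) + F(-214, -2*(-3)))*(-22178 + 26231) = (-4*(77 + 38) + (-214)²)*(-22178 + 26231) = (-4*115 + 45796)*4053 = (-460 + 45796)*4053 = 45336*4053 = 183746808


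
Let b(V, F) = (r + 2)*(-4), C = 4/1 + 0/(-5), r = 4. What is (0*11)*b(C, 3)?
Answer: 0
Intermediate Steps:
C = 4 (C = 4*1 + 0*(-⅕) = 4 + 0 = 4)
b(V, F) = -24 (b(V, F) = (4 + 2)*(-4) = 6*(-4) = -24)
(0*11)*b(C, 3) = (0*11)*(-24) = 0*(-24) = 0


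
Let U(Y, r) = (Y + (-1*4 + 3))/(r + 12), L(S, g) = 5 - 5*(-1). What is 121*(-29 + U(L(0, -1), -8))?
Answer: -12947/4 ≈ -3236.8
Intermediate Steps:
L(S, g) = 10 (L(S, g) = 5 + 5 = 10)
U(Y, r) = (-1 + Y)/(12 + r) (U(Y, r) = (Y + (-4 + 3))/(12 + r) = (Y - 1)/(12 + r) = (-1 + Y)/(12 + r))
121*(-29 + U(L(0, -1), -8)) = 121*(-29 + (-1 + 10)/(12 - 8)) = 121*(-29 + 9/4) = 121*(-107/4) = -12947/4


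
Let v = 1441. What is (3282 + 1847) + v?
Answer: 6570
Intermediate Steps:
(3282 + 1847) + v = (3282 + 1847) + 1441 = 5129 + 1441 = 6570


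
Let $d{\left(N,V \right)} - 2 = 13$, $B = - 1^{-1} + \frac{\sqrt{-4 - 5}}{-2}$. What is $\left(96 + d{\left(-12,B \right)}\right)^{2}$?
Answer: $12321$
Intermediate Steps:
$B = -1 - \frac{3 i}{2}$ ($B = \left(-1\right) 1 + \sqrt{-9} \left(- \frac{1}{2}\right) = -1 + 3 i \left(- \frac{1}{2}\right) = -1 - \frac{3 i}{2} \approx -1.0 - 1.5 i$)
$d{\left(N,V \right)} = 15$ ($d{\left(N,V \right)} = 2 + 13 = 15$)
$\left(96 + d{\left(-12,B \right)}\right)^{2} = \left(96 + 15\right)^{2} = 111^{2} = 12321$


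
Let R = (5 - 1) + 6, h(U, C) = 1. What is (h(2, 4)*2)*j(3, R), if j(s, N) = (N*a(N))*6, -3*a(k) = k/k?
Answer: -40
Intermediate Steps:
a(k) = -⅓ (a(k) = -k/(3*k) = -⅓*1 = -⅓)
R = 10 (R = 4 + 6 = 10)
j(s, N) = -2*N (j(s, N) = (N*(-⅓))*6 = -N/3*6 = -2*N)
(h(2, 4)*2)*j(3, R) = (1*2)*(-2*10) = 2*(-20) = -40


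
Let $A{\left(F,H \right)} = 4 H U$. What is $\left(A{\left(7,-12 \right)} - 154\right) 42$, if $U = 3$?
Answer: $-12516$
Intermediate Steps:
$A{\left(F,H \right)} = 12 H$ ($A{\left(F,H \right)} = 4 H 3 = 12 H$)
$\left(A{\left(7,-12 \right)} - 154\right) 42 = \left(12 \left(-12\right) - 154\right) 42 = \left(-144 - 154\right) 42 = \left(-298\right) 42 = -12516$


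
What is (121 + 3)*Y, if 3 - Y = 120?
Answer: -14508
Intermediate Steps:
Y = -117 (Y = 3 - 1*120 = 3 - 120 = -117)
(121 + 3)*Y = (121 + 3)*(-117) = 124*(-117) = -14508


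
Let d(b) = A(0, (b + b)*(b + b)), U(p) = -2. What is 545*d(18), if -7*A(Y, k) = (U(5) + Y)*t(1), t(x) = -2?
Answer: -2180/7 ≈ -311.43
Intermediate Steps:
A(Y, k) = -4/7 + 2*Y/7 (A(Y, k) = -(-2 + Y)*(-2)/7 = -(4 - 2*Y)/7 = -4/7 + 2*Y/7)
d(b) = -4/7 (d(b) = -4/7 + (2/7)*0 = -4/7 + 0 = -4/7)
545*d(18) = 545*(-4/7) = -2180/7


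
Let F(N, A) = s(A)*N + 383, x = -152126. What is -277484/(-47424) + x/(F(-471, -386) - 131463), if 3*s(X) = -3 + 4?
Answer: 10907647783/1555945872 ≈ 7.0103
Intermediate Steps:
s(X) = ⅓ (s(X) = (-3 + 4)/3 = (⅓)*1 = ⅓)
F(N, A) = 383 + N/3 (F(N, A) = N/3 + 383 = 383 + N/3)
-277484/(-47424) + x/(F(-471, -386) - 131463) = -277484/(-47424) - 152126/((383 + (⅓)*(-471)) - 131463) = -277484*(-1/47424) - 152126/((383 - 157) - 131463) = 69371/11856 - 152126/(226 - 131463) = 69371/11856 - 152126/(-131237) = 69371/11856 - 152126*(-1/131237) = 69371/11856 + 152126/131237 = 10907647783/1555945872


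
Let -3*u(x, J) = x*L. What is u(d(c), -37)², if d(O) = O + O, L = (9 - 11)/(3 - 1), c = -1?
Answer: 4/9 ≈ 0.44444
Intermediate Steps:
L = -1 (L = -2/2 = -2*½ = -1)
d(O) = 2*O
u(x, J) = x/3 (u(x, J) = -x*(-1)/3 = -(-1)*x/3 = x/3)
u(d(c), -37)² = ((2*(-1))/3)² = ((⅓)*(-2))² = (-⅔)² = 4/9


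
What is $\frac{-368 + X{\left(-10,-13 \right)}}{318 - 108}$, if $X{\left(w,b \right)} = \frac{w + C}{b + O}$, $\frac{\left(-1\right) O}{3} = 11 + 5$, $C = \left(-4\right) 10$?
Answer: $- \frac{3733}{2135} \approx -1.7485$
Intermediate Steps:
$C = -40$
$O = -48$ ($O = - 3 \left(11 + 5\right) = \left(-3\right) 16 = -48$)
$X{\left(w,b \right)} = \frac{-40 + w}{-48 + b}$ ($X{\left(w,b \right)} = \frac{w - 40}{b - 48} = \frac{-40 + w}{-48 + b}$)
$\frac{-368 + X{\left(-10,-13 \right)}}{318 - 108} = \frac{-368 + \frac{-40 - 10}{-48 - 13}}{318 - 108} = \frac{-368 + \frac{1}{-61} \left(-50\right)}{210} = \left(-368 - - \frac{50}{61}\right) \frac{1}{210} = \left(-368 + \frac{50}{61}\right) \frac{1}{210} = \left(- \frac{22398}{61}\right) \frac{1}{210} = - \frac{3733}{2135}$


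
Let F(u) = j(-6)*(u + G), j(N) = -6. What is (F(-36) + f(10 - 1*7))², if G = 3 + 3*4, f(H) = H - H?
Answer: 15876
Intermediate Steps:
f(H) = 0
G = 15 (G = 3 + 12 = 15)
F(u) = -90 - 6*u (F(u) = -6*(u + 15) = -6*(15 + u) = -90 - 6*u)
(F(-36) + f(10 - 1*7))² = ((-90 - 6*(-36)) + 0)² = ((-90 + 216) + 0)² = (126 + 0)² = 126² = 15876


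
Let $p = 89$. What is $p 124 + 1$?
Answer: $11037$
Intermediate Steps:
$p 124 + 1 = 89 \cdot 124 + 1 = 11036 + 1 = 11037$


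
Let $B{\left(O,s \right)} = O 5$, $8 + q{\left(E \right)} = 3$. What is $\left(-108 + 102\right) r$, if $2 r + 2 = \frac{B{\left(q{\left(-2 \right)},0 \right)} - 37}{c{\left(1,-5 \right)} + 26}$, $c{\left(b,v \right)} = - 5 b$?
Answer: $\frac{104}{7} \approx 14.857$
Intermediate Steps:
$q{\left(E \right)} = -5$ ($q{\left(E \right)} = -8 + 3 = -5$)
$B{\left(O,s \right)} = 5 O$
$r = - \frac{52}{21}$ ($r = -1 + \frac{\left(5 \left(-5\right) - 37\right) \frac{1}{\left(-5\right) 1 + 26}}{2} = -1 + \frac{\left(-25 - 37\right) \frac{1}{-5 + 26}}{2} = -1 + \frac{\left(-62\right) \frac{1}{21}}{2} = -1 + \frac{1}{2} \left(- \frac{62}{21}\right) = -1 - \frac{31}{21} = - \frac{52}{21} \approx -2.4762$)
$\left(-108 + 102\right) r = \left(-108 + 102\right) \left(- \frac{52}{21}\right) = \left(-6\right) \left(- \frac{52}{21}\right) = \frac{104}{7}$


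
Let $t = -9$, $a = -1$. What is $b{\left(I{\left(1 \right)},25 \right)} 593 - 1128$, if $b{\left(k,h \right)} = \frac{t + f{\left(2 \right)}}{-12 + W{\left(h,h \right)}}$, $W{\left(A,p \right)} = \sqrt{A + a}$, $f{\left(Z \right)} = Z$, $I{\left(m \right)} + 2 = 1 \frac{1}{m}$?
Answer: $- \frac{7129}{10} + \frac{4151 \sqrt{6}}{60} \approx -543.44$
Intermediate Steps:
$I{\left(m \right)} = -2 + \frac{1}{m}$ ($I{\left(m \right)} = -2 + 1 \frac{1}{m} = -2 + \frac{1}{m}$)
$W{\left(A,p \right)} = \sqrt{-1 + A}$ ($W{\left(A,p \right)} = \sqrt{A - 1} = \sqrt{-1 + A}$)
$b{\left(k,h \right)} = - \frac{7}{-12 + \sqrt{-1 + h}}$ ($b{\left(k,h \right)} = \frac{-9 + 2}{-12 + \sqrt{-1 + h}} = - \frac{7}{-12 + \sqrt{-1 + h}}$)
$b{\left(I{\left(1 \right)},25 \right)} 593 - 1128 = - \frac{7}{-12 + \sqrt{-1 + 25}} \cdot 593 - 1128 = - \frac{7}{-12 + \sqrt{24}} \cdot 593 - 1128 = - \frac{7}{-12 + 2 \sqrt{6}} \cdot 593 - 1128 = - \frac{4151}{-12 + 2 \sqrt{6}} - 1128 = -1128 - \frac{4151}{-12 + 2 \sqrt{6}}$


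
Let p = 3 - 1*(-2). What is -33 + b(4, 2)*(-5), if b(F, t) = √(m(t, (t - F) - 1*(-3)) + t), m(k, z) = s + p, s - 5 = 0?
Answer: -33 - 10*√3 ≈ -50.320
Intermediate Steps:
p = 5 (p = 3 + 2 = 5)
s = 5 (s = 5 + 0 = 5)
m(k, z) = 10 (m(k, z) = 5 + 5 = 10)
b(F, t) = √(10 + t)
-33 + b(4, 2)*(-5) = -33 + √(10 + 2)*(-5) = -33 + √12*(-5) = -33 + (2*√3)*(-5) = -33 - 10*√3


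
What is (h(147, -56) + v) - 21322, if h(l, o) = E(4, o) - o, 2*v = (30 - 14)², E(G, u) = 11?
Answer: -21127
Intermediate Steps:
v = 128 (v = (30 - 14)²/2 = (½)*16² = (½)*256 = 128)
h(l, o) = 11 - o
(h(147, -56) + v) - 21322 = ((11 - 1*(-56)) + 128) - 21322 = ((11 + 56) + 128) - 21322 = (67 + 128) - 21322 = 195 - 21322 = -21127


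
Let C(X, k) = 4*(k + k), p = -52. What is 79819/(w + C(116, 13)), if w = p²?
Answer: 79819/2808 ≈ 28.426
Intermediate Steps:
C(X, k) = 8*k (C(X, k) = 4*(2*k) = 8*k)
w = 2704 (w = (-52)² = 2704)
79819/(w + C(116, 13)) = 79819/(2704 + 8*13) = 79819/(2704 + 104) = 79819/2808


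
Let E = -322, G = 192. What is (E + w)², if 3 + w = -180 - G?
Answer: 485809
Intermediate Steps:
w = -375 (w = -3 + (-180 - 1*192) = -3 + (-180 - 192) = -3 - 372 = -375)
(E + w)² = (-322 - 375)² = (-697)² = 485809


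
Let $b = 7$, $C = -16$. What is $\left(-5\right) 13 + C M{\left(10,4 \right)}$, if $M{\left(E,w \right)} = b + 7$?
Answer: $-289$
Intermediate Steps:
$M{\left(E,w \right)} = 14$ ($M{\left(E,w \right)} = 7 + 7 = 14$)
$\left(-5\right) 13 + C M{\left(10,4 \right)} = \left(-5\right) 13 - 224 = -65 - 224 = -289$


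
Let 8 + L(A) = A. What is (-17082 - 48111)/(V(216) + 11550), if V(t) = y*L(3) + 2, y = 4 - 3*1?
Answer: -21731/3849 ≈ -5.6459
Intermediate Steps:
L(A) = -8 + A
y = 1 (y = 4 - 3 = 1)
V(t) = -3 (V(t) = 1*(-8 + 3) + 2 = 1*(-5) + 2 = -5 + 2 = -3)
(-17082 - 48111)/(V(216) + 11550) = (-17082 - 48111)/(-3 + 11550) = -65193/11547 = -65193*1/11547 = -21731/3849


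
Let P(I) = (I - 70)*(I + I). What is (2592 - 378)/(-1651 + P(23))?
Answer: -18/31 ≈ -0.58065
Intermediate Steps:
P(I) = 2*I*(-70 + I) (P(I) = (-70 + I)*(2*I) = 2*I*(-70 + I))
(2592 - 378)/(-1651 + P(23)) = (2592 - 378)/(-1651 + 2*23*(-70 + 23)) = 2214/(-1651 + 2*23*(-47)) = 2214/(-1651 - 2162) = 2214/(-3813) = 2214*(-1/3813) = -18/31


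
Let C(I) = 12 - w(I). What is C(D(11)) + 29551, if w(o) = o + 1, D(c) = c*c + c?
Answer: 29430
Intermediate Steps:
D(c) = c + c² (D(c) = c² + c = c + c²)
w(o) = 1 + o
C(I) = 11 - I (C(I) = 12 - (1 + I) = 12 + (-1 - I) = 11 - I)
C(D(11)) + 29551 = (11 - 11*(1 + 11)) + 29551 = (11 - 11*12) + 29551 = (11 - 1*132) + 29551 = (11 - 132) + 29551 = -121 + 29551 = 29430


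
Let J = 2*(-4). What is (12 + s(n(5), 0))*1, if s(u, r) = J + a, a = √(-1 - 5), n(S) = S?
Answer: 4 + I*√6 ≈ 4.0 + 2.4495*I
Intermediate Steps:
J = -8
a = I*√6 (a = √(-6) = I*√6 ≈ 2.4495*I)
s(u, r) = -8 + I*√6
(12 + s(n(5), 0))*1 = (12 + (-8 + I*√6))*1 = (4 + I*√6)*1 = 4 + I*√6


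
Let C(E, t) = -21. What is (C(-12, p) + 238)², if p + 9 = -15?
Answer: 47089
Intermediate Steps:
p = -24 (p = -9 - 15 = -24)
(C(-12, p) + 238)² = (-21 + 238)² = 217² = 47089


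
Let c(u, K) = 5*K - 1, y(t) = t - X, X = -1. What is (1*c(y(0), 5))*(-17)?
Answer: -408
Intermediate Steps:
y(t) = 1 + t (y(t) = t - 1*(-1) = t + 1 = 1 + t)
c(u, K) = -1 + 5*K
(1*c(y(0), 5))*(-17) = (1*(-1 + 5*5))*(-17) = (1*(-1 + 25))*(-17) = (1*24)*(-17) = 24*(-17) = -408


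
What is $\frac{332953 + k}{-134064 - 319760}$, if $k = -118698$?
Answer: $- \frac{214255}{453824} \approx -0.47211$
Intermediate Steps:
$\frac{332953 + k}{-134064 - 319760} = \frac{332953 - 118698}{-134064 - 319760} = \frac{214255}{-453824} = 214255 \left(- \frac{1}{453824}\right) = - \frac{214255}{453824}$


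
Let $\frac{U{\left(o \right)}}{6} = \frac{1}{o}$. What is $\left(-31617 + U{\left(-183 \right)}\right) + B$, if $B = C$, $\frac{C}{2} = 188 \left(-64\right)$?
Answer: $- \frac{3396543}{61} \approx -55681.0$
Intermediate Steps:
$U{\left(o \right)} = \frac{6}{o}$
$C = -24064$ ($C = 2 \cdot 188 \left(-64\right) = 2 \left(-12032\right) = -24064$)
$B = -24064$
$\left(-31617 + U{\left(-183 \right)}\right) + B = \left(-31617 + \frac{6}{-183}\right) - 24064 = \left(-31617 + 6 \left(- \frac{1}{183}\right)\right) - 24064 = \left(-31617 - \frac{2}{61}\right) - 24064 = - \frac{1928639}{61} - 24064 = - \frac{3396543}{61}$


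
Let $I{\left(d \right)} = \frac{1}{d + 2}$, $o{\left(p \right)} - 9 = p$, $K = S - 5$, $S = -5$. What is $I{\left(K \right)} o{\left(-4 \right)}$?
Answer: $- \frac{5}{8} \approx -0.625$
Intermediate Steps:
$K = -10$ ($K = -5 - 5 = -10$)
$o{\left(p \right)} = 9 + p$
$I{\left(d \right)} = \frac{1}{2 + d}$
$I{\left(K \right)} o{\left(-4 \right)} = \frac{9 - 4}{2 - 10} = \frac{1}{-8} \cdot 5 = \left(- \frac{1}{8}\right) 5 = - \frac{5}{8}$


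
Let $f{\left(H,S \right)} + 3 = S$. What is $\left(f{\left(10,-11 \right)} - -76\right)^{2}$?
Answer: $3844$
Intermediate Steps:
$f{\left(H,S \right)} = -3 + S$
$\left(f{\left(10,-11 \right)} - -76\right)^{2} = \left(\left(-3 - 11\right) - -76\right)^{2} = \left(-14 + 76\right)^{2} = 62^{2} = 3844$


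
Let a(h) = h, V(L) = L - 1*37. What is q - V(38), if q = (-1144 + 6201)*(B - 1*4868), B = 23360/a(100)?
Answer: -117180809/5 ≈ -2.3436e+7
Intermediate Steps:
V(L) = -37 + L (V(L) = L - 37 = -37 + L)
B = 1168/5 (B = 23360/100 = 23360*(1/100) = 1168/5 ≈ 233.60)
q = -117180804/5 (q = (-1144 + 6201)*(1168/5 - 1*4868) = 5057*(1168/5 - 4868) = 5057*(-23172/5) = -117180804/5 ≈ -2.3436e+7)
q - V(38) = -117180804/5 - (-37 + 38) = -117180804/5 - 1*1 = -117180804/5 - 1 = -117180809/5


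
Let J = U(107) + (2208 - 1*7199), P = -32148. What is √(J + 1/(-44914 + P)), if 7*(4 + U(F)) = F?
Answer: I*√1449042285023102/539434 ≈ 70.567*I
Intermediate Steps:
U(F) = -4 + F/7
J = -34858/7 (J = (-4 + (⅐)*107) + (2208 - 1*7199) = (-4 + 107/7) + (2208 - 7199) = 79/7 - 4991 = -34858/7 ≈ -4979.7)
√(J + 1/(-44914 + P)) = √(-34858/7 + 1/(-44914 - 32148)) = √(-34858/7 + 1/(-77062)) = √(-34858/7 - 1/77062) = √(-2686227203/539434) = I*√1449042285023102/539434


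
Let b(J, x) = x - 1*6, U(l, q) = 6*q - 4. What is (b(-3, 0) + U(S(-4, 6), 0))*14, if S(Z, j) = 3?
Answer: -140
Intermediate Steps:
U(l, q) = -4 + 6*q
b(J, x) = -6 + x (b(J, x) = x - 6 = -6 + x)
(b(-3, 0) + U(S(-4, 6), 0))*14 = ((-6 + 0) + (-4 + 6*0))*14 = (-6 + (-4 + 0))*14 = (-6 - 4)*14 = -10*14 = -140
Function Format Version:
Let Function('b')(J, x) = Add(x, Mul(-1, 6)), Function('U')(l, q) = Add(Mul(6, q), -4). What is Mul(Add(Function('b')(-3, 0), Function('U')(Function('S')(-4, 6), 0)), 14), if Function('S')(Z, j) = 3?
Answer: -140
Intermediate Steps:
Function('U')(l, q) = Add(-4, Mul(6, q))
Function('b')(J, x) = Add(-6, x) (Function('b')(J, x) = Add(x, -6) = Add(-6, x))
Mul(Add(Function('b')(-3, 0), Function('U')(Function('S')(-4, 6), 0)), 14) = Mul(Add(Add(-6, 0), Add(-4, Mul(6, 0))), 14) = Mul(Add(-6, Add(-4, 0)), 14) = Mul(Add(-6, -4), 14) = Mul(-10, 14) = -140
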